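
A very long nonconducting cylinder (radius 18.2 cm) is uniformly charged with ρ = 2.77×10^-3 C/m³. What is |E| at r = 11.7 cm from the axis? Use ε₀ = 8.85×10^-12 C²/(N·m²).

E = 1.83e7 N/C

By cylindrical symmetry E is radial; use a coaxial Gaussian cylinder of radius 11.7 cm and length L (r < R).
Enclosed charge per unit length: λ_enc = ρ·πr² = (2.77×10^-3)π(0.117)² = 1.191e-4 C/m.
Gauss's law: E·2πrL = λ_enc L/ε₀.
E = |λ_enc|/(2πε₀r) = (1.191×10^-4)/(2π·8.85×10^-12·0.117) = 1.83e7 N/C.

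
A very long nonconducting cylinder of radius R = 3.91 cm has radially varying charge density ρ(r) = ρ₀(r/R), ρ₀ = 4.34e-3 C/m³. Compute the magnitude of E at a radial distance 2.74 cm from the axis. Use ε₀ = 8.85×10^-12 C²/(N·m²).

3.14×10^6 V/m

Take a coaxial cylindrical Gaussian surface of radius r = 2.74 cm and length L (r < R).
λ_enc = ∫₀^r ρ(r')·2πr' dr' = (2πρ₀/R)·r^3/3 = 4.782×10^-6 C/m.
Applying ∮E·dA = Q_enc/ε₀ with the end caps contributing no flux:
E = |λ_enc|/(2πε₀r) = (4.782×10^-6)/(2π·8.85×10^-12·0.0274) = 3.14e6 N/C.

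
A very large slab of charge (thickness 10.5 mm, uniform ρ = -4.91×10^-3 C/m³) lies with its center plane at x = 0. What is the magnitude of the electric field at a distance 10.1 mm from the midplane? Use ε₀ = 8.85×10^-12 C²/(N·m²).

|E| = 2.91×10^6 N/C

The point |x| = 10.1 mm lies outside the slab (half-thickness 0.00525 m). A symmetric pillbox spanning the full slab encloses Q_enc = ρ·d·A.
Flux = 2EA ⇒ E = |ρ|d/(2ε₀), independent of distance outside.
E = (4.91×10^-3)(0.0105)/(2·8.85×10^-12) = 2.91×10^6 N/C.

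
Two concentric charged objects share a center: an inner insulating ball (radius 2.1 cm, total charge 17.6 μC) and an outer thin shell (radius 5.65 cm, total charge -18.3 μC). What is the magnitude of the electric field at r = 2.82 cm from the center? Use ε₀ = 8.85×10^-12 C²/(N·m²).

Take a concentric spherical Gaussian surface of radius r = 2.82 cm (between the bodies, 2.1 cm < r < 5.65 cm).
Only the inner charge is enclosed; the outer shell contributes nothing inside itself. Q_enc = 17.6 μC = 1.76e-5 C.
By Gauss's law, ∮E·dA = E·4πr² = Q_enc/ε₀.
E = |Q_enc|/(4πε₀r²) = (1.76×10^-5)/(4π·8.85×10^-12·(0.0282)²) = 1.99e8 N/C.

E ≈ 1.99×10^8 V/m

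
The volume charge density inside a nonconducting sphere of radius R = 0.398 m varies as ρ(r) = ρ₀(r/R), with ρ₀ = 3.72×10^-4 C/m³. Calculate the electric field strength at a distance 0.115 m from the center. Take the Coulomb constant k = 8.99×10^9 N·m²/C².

By spherical symmetry E is radial; choose a Gaussian sphere of radius r = 0.115 m (r < R).
Integrate the density: Q_enc = 4π ∫₀^r ρ₀(r'/R)^1 r'² dr' = 4πρ₀ r^4/(4·R) = 5.136×10^-7 C.
Gauss's law: E·4πr² = Q_enc/ε₀.
E = k|Q_enc|/r² = (8.99×10^9)(5.136×10^-7)/(0.115)² = 3.49e5 N/C.

|E| = 3.49e5 V/m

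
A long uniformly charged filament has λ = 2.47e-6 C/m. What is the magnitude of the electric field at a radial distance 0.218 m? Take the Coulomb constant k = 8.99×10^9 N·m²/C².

Coaxial Gaussian cylinder, radius r = 0.218 m, length L.
Q_enc = λL, so λ_enc = 2.47e-6 C/m.
Applying ∮E·dA = Q_enc/ε₀ with the end caps contributing no flux:
E = 2k|λ_enc|/r = 2(8.99×10^9)(2.47e-6)/(0.218) = 2.04×10^5 N/C.

E ≈ 2.04×10^5 N/C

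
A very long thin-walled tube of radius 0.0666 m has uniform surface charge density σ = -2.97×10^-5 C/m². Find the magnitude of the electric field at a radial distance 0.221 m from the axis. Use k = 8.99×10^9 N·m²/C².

E = 1.01e6 N/C

Choose a coaxial cylinder of radius r = 0.221 m (arbitrary length L) as the Gaussian surface (r > 0.0666 m).
The whole shell is enclosed: λ_enc = σ·2πR = (-2.97×10^-5)·2π·(0.0666) = -1.243×10^-5 C/m.
Gauss's law: E·2πrL = λ_enc L/ε₀.
E = 2k|λ_enc|/r = 2(8.99×10^9)(1.243e-5)/(0.221) = 1.01×10^6 N/C.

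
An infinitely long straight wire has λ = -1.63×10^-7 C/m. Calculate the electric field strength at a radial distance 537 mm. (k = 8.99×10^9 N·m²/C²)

|E| = 5.46e3 N/C

Choose a coaxial cylinder of radius r = 537 mm (arbitrary length L) as the Gaussian surface.
Q_enc = λL, so λ_enc = -1.63×10^-7 C/m.
Since E is radial and uniform over the curved surface, Φ = E·2πrL = Q_enc/ε₀ = λ_enc L/ε₀.
E = 2k|λ_enc|/r = 2(8.99×10^9)(1.63×10^-7)/(0.537) = 5.46e3 N/C.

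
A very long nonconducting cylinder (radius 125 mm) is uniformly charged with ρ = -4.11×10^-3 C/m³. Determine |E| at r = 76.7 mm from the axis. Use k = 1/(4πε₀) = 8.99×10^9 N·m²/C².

Take a coaxial cylindrical Gaussian surface of radius r = 76.7 mm and length L (r < R).
Enclosed charge per unit length: λ_enc = ρ·πr² = (-4.11×10^-3)π(0.0767)² = -7.596×10^-5 C/m.
Gauss's law: E·2πrL = λ_enc L/ε₀.
E = 2k|λ_enc|/r = 2(8.99×10^9)(7.596×10^-5)/(0.0767) = 1.78e7 N/C.

E ≈ 1.78×10^7 N/C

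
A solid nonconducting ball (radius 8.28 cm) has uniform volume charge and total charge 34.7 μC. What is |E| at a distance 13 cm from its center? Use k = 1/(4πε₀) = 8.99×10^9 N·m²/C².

Use a concentric Gaussian sphere at r = 13 cm (r > R, so the entire charge is enclosed).
Q_enc = 34.7 μC = 3.47×10^-5 C.
Gauss's law: E·4πr² = Q_enc/ε₀.
E = k|Q_enc|/r² = (8.99×10^9)(3.47×10^-5)/(0.13)² = 1.85e7 N/C.

E ≈ 1.85e7 N/C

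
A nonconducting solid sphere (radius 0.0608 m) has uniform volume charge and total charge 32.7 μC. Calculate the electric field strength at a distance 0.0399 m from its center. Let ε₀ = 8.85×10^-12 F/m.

E ≈ 5.22×10^7 N/C

By spherical symmetry E is radial; choose a Gaussian sphere of radius r = 0.0399 m (r < R).
For a uniform sphere the enclosed fraction is (r/R)³, so Q_enc = (32.7 μC)(0.0399/0.0608)³ = 9.242e-6 C.
Since E is radial and uniform over the Gaussian sphere, Φ = E·4πr² = Q_enc/ε₀.
E = |Q_enc|/(4πε₀r²) = (9.242×10^-6)/(4π·8.85×10^-12·(0.0399)²) = 5.22×10^7 N/C.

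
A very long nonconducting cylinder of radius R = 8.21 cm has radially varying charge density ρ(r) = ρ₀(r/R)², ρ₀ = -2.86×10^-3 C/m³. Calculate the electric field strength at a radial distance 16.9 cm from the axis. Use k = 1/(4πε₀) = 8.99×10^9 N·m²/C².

E = 3.22×10^6 N/C

Take a coaxial cylindrical Gaussian surface of radius r = 16.9 cm and length L (r > R, full charge per length enclosed).
λ_enc = 2π ∫₀^R ρ₀(r'/R)^2 r' dr' = 2πρ₀R²/4 = -3.028×10^-5 C/m.
Since E is radial and uniform over the curved surface, Φ = E·2πrL = Q_enc/ε₀ = λ_enc L/ε₀.
E = 2k|λ_enc|/r = 2(8.99×10^9)(3.028×10^-5)/(0.169) = 3.22×10^6 N/C.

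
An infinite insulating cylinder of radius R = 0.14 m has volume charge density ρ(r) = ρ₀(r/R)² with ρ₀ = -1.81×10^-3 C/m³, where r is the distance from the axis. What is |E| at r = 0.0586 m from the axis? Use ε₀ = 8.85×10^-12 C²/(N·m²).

Choose a coaxial cylinder of radius r = 0.0586 m (arbitrary length L) as the Gaussian surface (r < R).
Integrating ρ over the cross-section to radius r: λ_enc = (2πρ₀/R²) ∫₀^r r'^3 dr' = 2πρ₀ r^4/(4·R²) = -1.711e-6 C/m.
Since E is radial and uniform over the curved surface, Φ = E·2πrL = Q_enc/ε₀ = λ_enc L/ε₀.
E = |λ_enc|/(2πε₀r) = (1.711e-6)/(2π·8.85×10^-12·0.0586) = 5.25×10^5 N/C.

|E| = 5.25e5 N/C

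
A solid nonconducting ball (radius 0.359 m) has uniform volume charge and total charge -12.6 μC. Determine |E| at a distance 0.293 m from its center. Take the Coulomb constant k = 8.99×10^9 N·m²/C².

E ≈ 7.17×10^5 N/C

By spherical symmetry E is radial; choose a Gaussian sphere of radius r = 0.293 m (r < R).
Only the charge within r is enclosed: Q_enc = Q·(r/R)³ = (-12.6 μC)·(0.293 m/0.359 m)³ = -6.85e-6 C.
Gauss's law: E·4πr² = Q_enc/ε₀.
E = k|Q_enc|/r² = (8.99×10^9)(6.85×10^-6)/(0.293)² = 7.17×10^5 N/C.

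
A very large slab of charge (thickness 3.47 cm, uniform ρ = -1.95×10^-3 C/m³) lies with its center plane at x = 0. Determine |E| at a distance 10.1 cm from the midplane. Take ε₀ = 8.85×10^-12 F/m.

|E| = 3.82×10^6 N/C

The point |x| = 10.1 cm lies outside the slab (half-thickness 0.01735 m). A symmetric pillbox spanning the full slab encloses Q_enc = ρ·d·A.
Flux = 2EA ⇒ E = |ρ|d/(2ε₀), independent of distance outside.
E = (1.95×10^-3)(0.0347)/(2·8.85×10^-12) = 3.82e6 N/C.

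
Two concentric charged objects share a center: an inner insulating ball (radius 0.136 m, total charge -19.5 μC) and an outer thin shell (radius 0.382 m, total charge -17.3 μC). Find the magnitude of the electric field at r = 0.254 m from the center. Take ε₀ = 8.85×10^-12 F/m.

2.72×10^6 N/C

Use a concentric Gaussian sphere at r = 0.254 m (between the bodies, 0.136 m < r < 0.382 m).
Only the inner charge is enclosed; the outer shell contributes nothing inside itself. Q_enc = -19.5 μC = -1.95e-5 C.
Gauss's law: E·4πr² = Q_enc/ε₀.
E = |Q_enc|/(4πε₀r²) = (1.95×10^-5)/(4π·8.85×10^-12·(0.254)²) = 2.72×10^6 N/C.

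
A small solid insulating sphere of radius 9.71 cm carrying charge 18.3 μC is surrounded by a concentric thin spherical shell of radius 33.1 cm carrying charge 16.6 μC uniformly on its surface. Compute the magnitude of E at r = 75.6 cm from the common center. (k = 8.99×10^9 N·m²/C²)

E = 5.49e5 V/m

By spherical symmetry E is radial; choose a Gaussian sphere of radius r = 75.6 cm (r > 33.1 cm, enclosing both).
Q_enc = (18.3 μC) + (16.6 μC) = 3.49×10^-5 C.
By Gauss's law, ∮E·dA = E·4πr² = Q_enc/ε₀.
E = k|Q_enc|/r² = (8.99×10^9)(3.49e-5)/(0.756)² = 5.49e5 N/C.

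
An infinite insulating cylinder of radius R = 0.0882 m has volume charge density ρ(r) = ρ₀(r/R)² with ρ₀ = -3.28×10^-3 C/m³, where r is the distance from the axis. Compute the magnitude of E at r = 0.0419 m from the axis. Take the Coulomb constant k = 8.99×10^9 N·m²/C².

|E| ≈ 8.76×10^5 N/C

Choose a coaxial cylinder of radius r = 0.0419 m (arbitrary length L) as the Gaussian surface (r < R).
Integrating ρ over the cross-section to radius r: λ_enc = (2πρ₀/R²) ∫₀^r r'^3 dr' = 2πρ₀ r^4/(4·R²) = -2.041×10^-6 C/m.
By Gauss's law (flux through the curved wall only), E·2πrL = λ_enc L/ε₀.
E = 2k|λ_enc|/r = 2(8.99×10^9)(2.041×10^-6)/(0.0419) = 8.76×10^5 N/C.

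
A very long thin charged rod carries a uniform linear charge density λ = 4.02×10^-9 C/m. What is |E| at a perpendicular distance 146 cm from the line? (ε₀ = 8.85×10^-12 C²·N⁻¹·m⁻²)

Choose a coaxial cylinder of radius r = 146 cm (arbitrary length L) as the Gaussian surface.
Q_enc = λL, so λ_enc = 4.02×10^-9 C/m.
Gauss's law: E·2πrL = λ_enc L/ε₀.
E = |λ_enc|/(2πε₀r) = (4.02e-9)/(2π·8.85×10^-12·1.46) = 49.5 N/C.

|E| ≈ 49.5 N/C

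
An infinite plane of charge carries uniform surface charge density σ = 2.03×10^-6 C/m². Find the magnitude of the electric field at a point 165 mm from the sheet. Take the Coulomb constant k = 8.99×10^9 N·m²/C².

|E| = 1.15×10^5 N/C

Choose a cylindrical pillbox piercing the sheet, end faces (area A) parallel to it.
Only the two end caps contribute flux: Φ = 2EA. With Q_enc = σA, Gauss's law gives E = |σ|/(2ε₀).
E = 2πk|σ| = 2π(8.99×10^9)(2.03e-6) = 1.15×10^5 N/C.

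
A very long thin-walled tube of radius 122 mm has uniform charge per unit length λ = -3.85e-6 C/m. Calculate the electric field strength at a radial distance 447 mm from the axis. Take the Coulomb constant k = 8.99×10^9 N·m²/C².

1.55×10^5 N/C

Choose a coaxial cylinder of radius r = 447 mm (arbitrary length L) as the Gaussian surface (r > 122 mm).
The full line charge is enclosed: λ_enc = -3.85e-6 C/m.
Since E is radial and uniform over the curved surface, Φ = E·2πrL = Q_enc/ε₀ = λ_enc L/ε₀.
E = 2k|λ_enc|/r = 2(8.99×10^9)(3.85×10^-6)/(0.447) = 1.55e5 N/C.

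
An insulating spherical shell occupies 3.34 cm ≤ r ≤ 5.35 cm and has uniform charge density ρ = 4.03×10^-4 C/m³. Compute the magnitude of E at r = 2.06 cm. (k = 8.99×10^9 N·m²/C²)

By spherical symmetry E is radial; choose a Gaussian sphere of radius r = 2.06 cm (r < 3.34 cm, inside the empty cavity).
Q_enc = 0 (all charge lies at larger r); Gauss's law gives E = 0.

E = 0 (no enclosed charge)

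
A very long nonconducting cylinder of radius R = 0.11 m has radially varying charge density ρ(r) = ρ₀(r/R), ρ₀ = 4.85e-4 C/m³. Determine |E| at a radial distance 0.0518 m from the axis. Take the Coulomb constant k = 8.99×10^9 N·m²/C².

4.46e5 N/C

Take a coaxial cylindrical Gaussian surface of radius r = 0.0518 m and length L (r < R).
λ_enc = ∫₀^r ρ(r')·2πr' dr' = (2πρ₀/R)·r^3/3 = 1.284e-6 C/m.
Applying ∮E·dA = Q_enc/ε₀ with the end caps contributing no flux:
E = 2k|λ_enc|/r = 2(8.99×10^9)(1.284e-6)/(0.0518) = 4.46×10^5 N/C.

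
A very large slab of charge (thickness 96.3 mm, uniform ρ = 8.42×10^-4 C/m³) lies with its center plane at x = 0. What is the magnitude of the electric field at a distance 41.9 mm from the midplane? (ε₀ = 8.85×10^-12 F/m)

E = 3.99×10^6 N/C

By symmetry E is perpendicular to the slab. A Gaussian pillbox from −41.9 mm to +41.9 mm (face area A) lies entirely within the slab.
Q_enc = ρ·(2x)·A and flux = 2EA, so 2EA = 2ρxA/ε₀ ⇒ E = |ρ|x/ε₀.
E = (8.42×10^-4)(0.0419)/(8.85×10^-12) = 3.99e6 N/C.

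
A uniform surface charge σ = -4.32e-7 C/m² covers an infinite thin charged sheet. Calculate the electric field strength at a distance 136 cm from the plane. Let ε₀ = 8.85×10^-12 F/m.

E = 2.44×10^4 N/C

Choose a cylindrical pillbox piercing the sheet, end faces (area A) parallel to it.
Only the two end caps contribute flux: Φ = 2EA. With Q_enc = σA, Gauss's law gives E = |σ|/(2ε₀).
E = |σ|/(2ε₀) = (4.32×10^-7)/(2·8.85×10^-12) = 2.44×10^4 N/C.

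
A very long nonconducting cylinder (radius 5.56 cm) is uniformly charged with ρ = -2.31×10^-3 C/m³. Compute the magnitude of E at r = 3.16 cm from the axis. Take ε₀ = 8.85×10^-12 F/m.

E = 4.12×10^6 V/m

By cylindrical symmetry E is radial; use a coaxial Gaussian cylinder of radius 3.16 cm and length L (r < R).
Enclosed charge per unit length: λ_enc = ρ·πr² = (-2.31×10^-3)π(0.0316)² = -7.247×10^-6 C/m.
Gauss's law: E·2πrL = λ_enc L/ε₀.
E = |λ_enc|/(2πε₀r) = (7.247×10^-6)/(2π·8.85×10^-12·0.0316) = 4.12e6 N/C.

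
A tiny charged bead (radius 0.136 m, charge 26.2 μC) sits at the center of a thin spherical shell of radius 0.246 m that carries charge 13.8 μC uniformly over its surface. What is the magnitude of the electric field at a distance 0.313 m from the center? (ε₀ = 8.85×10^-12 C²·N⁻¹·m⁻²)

|E| ≈ 3.67×10^6 N/C

Take a concentric spherical Gaussian surface of radius r = 0.313 m (r > 0.246 m, enclosing both).
Q_enc = (26.2 μC) + (13.8 μC) = 4.00×10^-5 C.
Since E is radial and uniform over the Gaussian sphere, Φ = E·4πr² = Q_enc/ε₀.
E = |Q_enc|/(4πε₀r²) = (4.00×10^-5)/(4π·8.85×10^-12·(0.313)²) = 3.67×10^6 N/C.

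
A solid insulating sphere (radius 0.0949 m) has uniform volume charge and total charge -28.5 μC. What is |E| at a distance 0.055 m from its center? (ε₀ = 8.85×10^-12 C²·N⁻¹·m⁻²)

By spherical symmetry E is radial; choose a Gaussian sphere of radius r = 0.055 m (r < R).
For a uniform sphere the enclosed fraction is (r/R)³, so Q_enc = (-28.5 μC)(0.055/0.0949)³ = -5.548×10^-6 C.
Since E is radial and uniform over the Gaussian sphere, Φ = E·4πr² = Q_enc/ε₀.
E = |Q_enc|/(4πε₀r²) = (5.548e-6)/(4π·8.85×10^-12·(0.055)²) = 1.65×10^7 N/C.

E ≈ 1.65e7 V/m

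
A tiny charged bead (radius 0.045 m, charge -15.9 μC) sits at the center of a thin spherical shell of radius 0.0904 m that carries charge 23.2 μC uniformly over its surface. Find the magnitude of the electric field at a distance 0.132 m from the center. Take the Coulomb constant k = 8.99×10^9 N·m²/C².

3.77×10^6 N/C

Use a concentric Gaussian sphere at r = 0.132 m (r > 0.0904 m, enclosing both).
Q_enc = (-15.9 μC) + (23.2 μC) = 7.30e-6 C.
Since E is radial and uniform over the Gaussian sphere, Φ = E·4πr² = Q_enc/ε₀.
E = k|Q_enc|/r² = (8.99×10^9)(7.30e-6)/(0.132)² = 3.77e6 N/C.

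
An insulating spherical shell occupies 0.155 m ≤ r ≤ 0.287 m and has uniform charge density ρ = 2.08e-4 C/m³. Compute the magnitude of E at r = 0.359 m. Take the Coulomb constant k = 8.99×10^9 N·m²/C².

|E| ≈ 1.21×10^6 N/C

Use a concentric Gaussian sphere at r = 0.359 m (r > 0.287 m, enclosing the whole shell).
Q_enc = ρ·(4π/3)(b³ − a³) = (2.08e-4)·(4π/3)·((0.287)³ − (0.155)³) = 1.735×10^-5 C.
Gauss's law: E·4πr² = Q_enc/ε₀.
E = k|Q_enc|/r² = (8.99×10^9)(1.735×10^-5)/(0.359)² = 1.21e6 N/C.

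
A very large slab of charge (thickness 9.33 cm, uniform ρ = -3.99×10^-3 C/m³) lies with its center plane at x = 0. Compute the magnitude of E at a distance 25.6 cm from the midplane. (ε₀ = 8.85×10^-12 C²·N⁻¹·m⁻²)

2.10×10^7 V/m

The point |x| = 25.6 cm lies outside the slab (half-thickness 0.04665 m). A symmetric pillbox spanning the full slab encloses Q_enc = ρ·d·A.
Flux = 2EA ⇒ E = |ρ|d/(2ε₀), independent of distance outside.
E = (3.99×10^-3)(0.0933)/(2·8.85×10^-12) = 2.10e7 N/C.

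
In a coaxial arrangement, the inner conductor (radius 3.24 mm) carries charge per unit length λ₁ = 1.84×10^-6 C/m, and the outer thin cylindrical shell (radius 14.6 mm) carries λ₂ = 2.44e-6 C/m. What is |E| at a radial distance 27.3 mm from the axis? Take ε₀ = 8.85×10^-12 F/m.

|E| = 2.82e6 N/C

Coaxial Gaussian cylinder, radius r = 27.3 mm, length L (r > 14.6 mm, enclosing both).
λ_enc = λ₁ + λ₂ = (1.84×10^-6) + (2.44×10^-6) = 4.28e-6 C/m.
Applying ∮E·dA = Q_enc/ε₀ with the end caps contributing no flux:
E = |λ_enc|/(2πε₀r) = (4.28×10^-6)/(2π·8.85×10^-12·0.0273) = 2.82×10^6 N/C.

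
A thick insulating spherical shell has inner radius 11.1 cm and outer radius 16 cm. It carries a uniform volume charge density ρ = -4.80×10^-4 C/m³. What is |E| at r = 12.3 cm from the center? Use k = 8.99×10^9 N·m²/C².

Use a concentric Gaussian sphere at r = 12.3 cm (within the shell material, 11.1 cm < r < 16 cm).
Enclosed charge is the volume from a to r: Q_enc = (4π/3)ρ(r³ − a³) = -9.917×10^-7 C.
Since E is radial and uniform over the Gaussian sphere, Φ = E·4πr² = Q_enc/ε₀.
E = k|Q_enc|/r² = (8.99×10^9)(9.917e-7)/(0.123)² = 5.89×10^5 N/C.

5.89×10^5 N/C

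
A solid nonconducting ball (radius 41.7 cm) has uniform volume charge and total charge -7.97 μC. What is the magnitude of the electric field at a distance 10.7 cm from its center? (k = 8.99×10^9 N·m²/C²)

E ≈ 1.06×10^5 N/C

Take a concentric spherical Gaussian surface of radius r = 10.7 cm (r < R).
For a uniform sphere the enclosed fraction is (r/R)³, so Q_enc = (-7.97 μC)(0.107/0.417)³ = -1.346×10^-7 C.
By Gauss's law, ∮E·dA = E·4πr² = Q_enc/ε₀.
E = k|Q_enc|/r² = (8.99×10^9)(1.346×10^-7)/(0.107)² = 1.06×10^5 N/C.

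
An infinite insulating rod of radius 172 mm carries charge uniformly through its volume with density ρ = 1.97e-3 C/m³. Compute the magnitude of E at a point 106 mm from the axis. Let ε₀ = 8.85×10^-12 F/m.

1.18×10^7 N/C

Coaxial Gaussian cylinder, radius r = 106 mm, length L (r < R).
Charge inside radius r per length L is ρ·πr²·L, so λ_enc = ρπr² = 6.954×10^-5 C/m.
Gauss's law: E·2πrL = λ_enc L/ε₀.
E = |λ_enc|/(2πε₀r) = (6.954×10^-5)/(2π·8.85×10^-12·0.106) = 1.18×10^7 N/C.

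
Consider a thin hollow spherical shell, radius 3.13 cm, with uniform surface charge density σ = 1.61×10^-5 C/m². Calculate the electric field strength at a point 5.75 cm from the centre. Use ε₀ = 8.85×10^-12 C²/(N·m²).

Symmetry ⇒ E = E(r) r̂. Gaussian sphere of radius r = 5.75 cm (r > 3.13 cm).
The entire shell is enclosed: Q_enc = σ·4πR² = (1.61×10^-5)·4π·(0.0313)² = 1.982×10^-7 C.
Gauss's law: E·4πr² = Q_enc/ε₀.
E = |Q_enc|/(4πε₀r²) = (1.982e-7)/(4π·8.85×10^-12·(0.0575)²) = 5.39×10^5 N/C.

|E| = 5.39×10^5 N/C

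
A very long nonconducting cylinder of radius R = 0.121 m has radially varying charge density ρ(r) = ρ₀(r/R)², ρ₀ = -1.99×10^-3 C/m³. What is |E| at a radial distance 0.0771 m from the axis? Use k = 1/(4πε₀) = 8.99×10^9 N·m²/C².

Take a coaxial cylindrical Gaussian surface of radius r = 0.0771 m and length L (r < R).
λ_enc = ∫₀^r ρ(r')·2πr' dr' = (2πρ₀/R²)·r^4/4 = -7.544e-6 C/m.
Since E is radial and uniform over the curved surface, Φ = E·2πrL = Q_enc/ε₀ = λ_enc L/ε₀.
E = 2k|λ_enc|/r = 2(8.99×10^9)(7.544×10^-6)/(0.0771) = 1.76×10^6 N/C.

|E| = 1.76e6 N/C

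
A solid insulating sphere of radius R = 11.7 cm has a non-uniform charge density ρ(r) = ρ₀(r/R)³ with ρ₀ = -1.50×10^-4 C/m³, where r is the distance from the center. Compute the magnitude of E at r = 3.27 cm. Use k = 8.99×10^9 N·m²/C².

2.02e3 V/m

By spherical symmetry E is radial; choose a Gaussian sphere of radius r = 3.27 cm (r < R).
Q_enc = ∫₀^r ρ(r')·4πr'² dr' = (4πρ₀/R³) ∫₀^r r'^5 dr' = 4πρ₀ r^6/(6·R³) = -2.398×10^-10 C.
Gauss's law: E·4πr² = Q_enc/ε₀.
E = k|Q_enc|/r² = (8.99×10^9)(2.398×10^-10)/(0.0327)² = 2.02e3 N/C.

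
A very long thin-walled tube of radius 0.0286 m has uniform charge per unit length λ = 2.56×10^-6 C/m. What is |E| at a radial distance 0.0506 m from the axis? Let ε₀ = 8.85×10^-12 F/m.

Choose a coaxial cylinder of radius r = 0.0506 m (arbitrary length L) as the Gaussian surface (r > 0.0286 m).
The full line charge is enclosed: λ_enc = 2.56×10^-6 C/m.
Gauss's law: E·2πrL = λ_enc L/ε₀.
E = |λ_enc|/(2πε₀r) = (2.56×10^-6)/(2π·8.85×10^-12·0.0506) = 9.10×10^5 N/C.

9.10×10^5 V/m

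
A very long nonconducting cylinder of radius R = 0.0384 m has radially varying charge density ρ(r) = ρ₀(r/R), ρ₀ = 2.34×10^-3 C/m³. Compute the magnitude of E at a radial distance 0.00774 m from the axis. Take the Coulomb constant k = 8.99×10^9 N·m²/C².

By cylindrical symmetry E is radial; use a coaxial Gaussian cylinder of radius 0.00774 m and length L (r < R).
λ_enc = ∫₀^r ρ(r')·2πr' dr' = (2πρ₀/R)·r^3/3 = 5.918×10^-8 C/m.
Applying ∮E·dA = Q_enc/ε₀ with the end caps contributing no flux:
E = 2k|λ_enc|/r = 2(8.99×10^9)(5.918×10^-8)/(0.00774) = 1.37×10^5 N/C.

1.37×10^5 V/m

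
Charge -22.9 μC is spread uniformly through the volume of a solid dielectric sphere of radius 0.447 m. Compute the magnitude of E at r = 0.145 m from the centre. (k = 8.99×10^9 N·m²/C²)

Symmetry ⇒ E = E(r) r̂. Gaussian sphere of radius r = 0.145 m (r < R).
Only the charge within r is enclosed: Q_enc = Q·(r/R)³ = (-22.9 μC)·(0.145 m/0.447 m)³ = -7.817×10^-7 C.
Applying ∮E·dA = Q_enc/ε₀ with Φ = E(4πr²):
E = k|Q_enc|/r² = (8.99×10^9)(7.817×10^-7)/(0.145)² = 3.34×10^5 N/C.

E = 3.34×10^5 N/C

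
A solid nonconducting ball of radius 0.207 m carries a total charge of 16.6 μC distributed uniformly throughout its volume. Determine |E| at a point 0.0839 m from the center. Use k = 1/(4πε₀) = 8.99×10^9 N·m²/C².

1.41e6 N/C

Symmetry ⇒ E = E(r) r̂. Gaussian sphere of radius r = 0.0839 m (r < R).
For a uniform sphere the enclosed fraction is (r/R)³, so Q_enc = (16.6 μC)(0.0839/0.207)³ = 1.105×10^-6 C.
Applying ∮E·dA = Q_enc/ε₀ with Φ = E(4πr²):
E = k|Q_enc|/r² = (8.99×10^9)(1.105×10^-6)/(0.0839)² = 1.41e6 N/C.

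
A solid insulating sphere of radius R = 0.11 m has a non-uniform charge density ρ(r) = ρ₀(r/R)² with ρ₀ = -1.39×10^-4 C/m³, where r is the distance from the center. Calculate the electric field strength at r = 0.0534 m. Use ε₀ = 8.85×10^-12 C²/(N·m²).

|E| ≈ 3.95×10^4 V/m

Take a concentric spherical Gaussian surface of radius r = 0.0534 m (r < R).
Integrate the density: Q_enc = 4π ∫₀^r ρ₀(r'/R)^2 r'² dr' = 4πρ₀ r^5/(5·R²) = -1.254×10^-8 C.
By Gauss's law, ∮E·dA = E·4πr² = Q_enc/ε₀.
E = |Q_enc|/(4πε₀r²) = (1.254×10^-8)/(4π·8.85×10^-12·(0.0534)²) = 3.95e4 N/C.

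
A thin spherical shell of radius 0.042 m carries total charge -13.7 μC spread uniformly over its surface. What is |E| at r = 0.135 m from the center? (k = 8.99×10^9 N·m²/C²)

6.76×10^6 V/m

By spherical symmetry E is radial; choose a Gaussian sphere of radius r = 0.135 m (r > 0.042 m).
The entire shell is enclosed: Q_enc = -1.37×10^-5 C.
Since E is radial and uniform over the Gaussian sphere, Φ = E·4πr² = Q_enc/ε₀.
E = k|Q_enc|/r² = (8.99×10^9)(1.37e-5)/(0.135)² = 6.76e6 N/C.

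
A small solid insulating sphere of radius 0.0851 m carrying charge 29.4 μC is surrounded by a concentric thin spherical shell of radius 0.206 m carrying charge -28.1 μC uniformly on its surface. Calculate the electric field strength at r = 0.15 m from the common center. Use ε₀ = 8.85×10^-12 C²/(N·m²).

Use a concentric Gaussian sphere at r = 0.15 m (between the bodies, 0.0851 m < r < 0.206 m).
Only the inner charge is enclosed; the outer shell contributes nothing inside itself. Q_enc = 29.4 μC = 2.94e-5 C.
Applying ∮E·dA = Q_enc/ε₀ with Φ = E(4πr²):
E = |Q_enc|/(4πε₀r²) = (2.94e-5)/(4π·8.85×10^-12·(0.15)²) = 1.17×10^7 N/C.

1.17×10^7 N/C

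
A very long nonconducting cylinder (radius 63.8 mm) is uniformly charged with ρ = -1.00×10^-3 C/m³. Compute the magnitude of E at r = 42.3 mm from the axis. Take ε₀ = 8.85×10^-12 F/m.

2.39e6 N/C

Coaxial Gaussian cylinder, radius r = 42.3 mm, length L (r < R).
Enclosed charge per unit length: λ_enc = ρ·πr² = (-1.00×10^-3)π(0.0423)² = -5.621×10^-6 C/m.
By Gauss's law (flux through the curved wall only), E·2πrL = λ_enc L/ε₀.
E = |λ_enc|/(2πε₀r) = (5.621×10^-6)/(2π·8.85×10^-12·0.0423) = 2.39e6 N/C.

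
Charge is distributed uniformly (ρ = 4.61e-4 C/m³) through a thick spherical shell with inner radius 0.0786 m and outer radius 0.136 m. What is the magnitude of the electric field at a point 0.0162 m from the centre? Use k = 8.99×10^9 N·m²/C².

|E| = 0 N/C

Symmetry ⇒ E = E(r) r̂. Gaussian sphere of radius r = 0.0162 m (r < 0.0786 m, inside the empty cavity).
Q_enc = 0 (all charge lies at larger r); Gauss's law gives E = 0.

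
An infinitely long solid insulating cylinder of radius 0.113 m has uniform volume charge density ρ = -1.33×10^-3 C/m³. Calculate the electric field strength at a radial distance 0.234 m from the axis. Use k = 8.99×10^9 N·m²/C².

E ≈ 4.10e6 V/m

Coaxial Gaussian cylinder, radius r = 0.234 m, length L (r > 0.113 m, full cross-section enclosed).
λ_enc = ρ·πR² = (-1.33e-3)π(0.113)² = -5.335×10^-5 C/m.
Applying ∮E·dA = Q_enc/ε₀ with the end caps contributing no flux:
E = 2k|λ_enc|/r = 2(8.99×10^9)(5.335×10^-5)/(0.234) = 4.10×10^6 N/C.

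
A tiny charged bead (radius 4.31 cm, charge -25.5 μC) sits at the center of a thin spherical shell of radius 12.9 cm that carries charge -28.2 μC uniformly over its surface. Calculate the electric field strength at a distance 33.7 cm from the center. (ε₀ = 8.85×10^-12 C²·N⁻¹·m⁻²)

|E| = 4.25×10^6 V/m

By spherical symmetry E is radial; choose a Gaussian sphere of radius r = 33.7 cm (r > 12.9 cm, enclosing both).
Q_enc = (-25.5 μC) + (-28.2 μC) = -5.37e-5 C.
By Gauss's law, ∮E·dA = E·4πr² = Q_enc/ε₀.
E = |Q_enc|/(4πε₀r²) = (5.37×10^-5)/(4π·8.85×10^-12·(0.337)²) = 4.25×10^6 N/C.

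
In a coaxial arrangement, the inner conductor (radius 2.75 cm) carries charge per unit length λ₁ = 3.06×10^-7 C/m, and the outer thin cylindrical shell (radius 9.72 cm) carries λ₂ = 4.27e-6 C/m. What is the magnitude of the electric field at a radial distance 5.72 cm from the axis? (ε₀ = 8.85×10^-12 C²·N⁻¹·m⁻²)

Choose a coaxial cylinder of radius r = 5.72 cm (arbitrary length L) as the Gaussian surface (between the conductors, 2.75 cm < r < 9.72 cm).
The shell at 9.72 cm lies outside the Gaussian surface, so λ_enc = λ₁ = 3.06×10^-7 C/m.
Since E is radial and uniform over the curved surface, Φ = E·2πrL = Q_enc/ε₀ = λ_enc L/ε₀.
E = |λ_enc|/(2πε₀r) = (3.06×10^-7)/(2π·8.85×10^-12·0.0572) = 9.62e4 N/C.

|E| = 9.62×10^4 N/C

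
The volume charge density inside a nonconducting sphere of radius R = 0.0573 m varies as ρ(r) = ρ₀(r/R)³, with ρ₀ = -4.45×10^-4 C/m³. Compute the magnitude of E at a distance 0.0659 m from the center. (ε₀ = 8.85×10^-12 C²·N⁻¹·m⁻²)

E = 3.63×10^5 N/C

Use a concentric Gaussian sphere at r = 0.0659 m (r > R, all charge enclosed).
Q_enc = 4π ∫₀^R ρ₀(r'/R)^3 r'² dr' = 4πρ₀R³/6 = -1.753e-7 C.
Applying ∮E·dA = Q_enc/ε₀ with Φ = E(4πr²):
E = |Q_enc|/(4πε₀r²) = (1.753×10^-7)/(4π·8.85×10^-12·(0.0659)²) = 3.63×10^5 N/C.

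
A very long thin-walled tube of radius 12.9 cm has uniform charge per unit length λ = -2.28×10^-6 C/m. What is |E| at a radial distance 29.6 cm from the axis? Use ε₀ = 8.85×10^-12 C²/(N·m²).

E = 1.39×10^5 N/C

Take a coaxial cylindrical Gaussian surface of radius r = 29.6 cm and length L (r > 12.9 cm).
The full line charge is enclosed: λ_enc = -2.28×10^-6 C/m.
By Gauss's law (flux through the curved wall only), E·2πrL = λ_enc L/ε₀.
E = |λ_enc|/(2πε₀r) = (2.28×10^-6)/(2π·8.85×10^-12·0.296) = 1.39×10^5 N/C.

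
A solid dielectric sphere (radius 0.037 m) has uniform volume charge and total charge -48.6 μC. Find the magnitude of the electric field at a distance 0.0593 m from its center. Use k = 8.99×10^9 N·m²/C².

E = 1.24×10^8 V/m

Use a concentric Gaussian sphere at r = 0.0593 m (r > R, so the entire charge is enclosed).
Q_enc = -48.6 μC = -4.86×10^-5 C.
Applying ∮E·dA = Q_enc/ε₀ with Φ = E(4πr²):
E = k|Q_enc|/r² = (8.99×10^9)(4.86×10^-5)/(0.0593)² = 1.24×10^8 N/C.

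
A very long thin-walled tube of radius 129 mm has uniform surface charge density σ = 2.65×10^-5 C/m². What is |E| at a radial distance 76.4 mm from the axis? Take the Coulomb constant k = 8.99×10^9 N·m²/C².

E = 0

Choose a coaxial cylinder of radius r = 76.4 mm (arbitrary length L) as the Gaussian surface (r < 129 mm, inside the shell).
All the surface charge lies outside this cylinder: Q_enc = 0, hence E = 0.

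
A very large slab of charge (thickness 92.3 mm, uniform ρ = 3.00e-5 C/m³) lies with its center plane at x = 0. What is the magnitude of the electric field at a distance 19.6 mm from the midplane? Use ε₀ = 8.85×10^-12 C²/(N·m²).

6.64e4 N/C

By symmetry E is perpendicular to the slab. A Gaussian pillbox from −19.6 mm to +19.6 mm (face area A) lies entirely within the slab.
Q_enc = ρ·(2x)·A and flux = 2EA, so 2EA = 2ρxA/ε₀ ⇒ E = |ρ|x/ε₀.
E = (3.00×10^-5)(0.0196)/(8.85×10^-12) = 6.64×10^4 N/C.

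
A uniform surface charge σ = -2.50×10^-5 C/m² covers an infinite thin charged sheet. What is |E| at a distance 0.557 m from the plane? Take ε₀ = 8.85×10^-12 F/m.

|E| = 1.41e6 V/m

Choose a cylindrical pillbox piercing the sheet, end faces (area A) parallel to it.
Only the two end caps contribute flux: Φ = 2EA. With Q_enc = σA, Gauss's law gives E = |σ|/(2ε₀).
E = |σ|/(2ε₀) = (2.50e-5)/(2·8.85×10^-12) = 1.41×10^6 N/C.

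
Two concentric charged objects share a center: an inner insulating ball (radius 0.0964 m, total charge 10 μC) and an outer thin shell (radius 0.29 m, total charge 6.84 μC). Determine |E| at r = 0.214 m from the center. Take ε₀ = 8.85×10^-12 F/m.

Take a concentric spherical Gaussian surface of radius r = 0.214 m (between the bodies, 0.0964 m < r < 0.29 m).
The shell at 0.29 m lies outside the Gaussian surface, so Q_enc = 10 μC = 1.00×10^-5 C.
Applying ∮E·dA = Q_enc/ε₀ with Φ = E(4πr²):
E = |Q_enc|/(4πε₀r²) = (1.00e-5)/(4π·8.85×10^-12·(0.214)²) = 1.96×10^6 N/C.

1.96×10^6 N/C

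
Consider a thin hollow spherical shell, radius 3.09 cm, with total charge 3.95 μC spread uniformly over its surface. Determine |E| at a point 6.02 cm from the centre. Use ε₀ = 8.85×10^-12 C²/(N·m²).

By spherical symmetry E is radial; choose a Gaussian sphere of radius r = 6.02 cm (r > 3.09 cm).
The entire shell is enclosed: Q_enc = 3.95e-6 C.
Gauss's law: E·4πr² = Q_enc/ε₀.
E = |Q_enc|/(4πε₀r²) = (3.95e-6)/(4π·8.85×10^-12·(0.0602)²) = 9.80×10^6 N/C.

E = 9.80e6 N/C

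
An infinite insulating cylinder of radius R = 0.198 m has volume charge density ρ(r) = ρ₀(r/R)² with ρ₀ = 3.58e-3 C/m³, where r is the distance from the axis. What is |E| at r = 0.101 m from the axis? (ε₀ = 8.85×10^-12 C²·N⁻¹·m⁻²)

E = 2.66×10^6 N/C

Choose a coaxial cylinder of radius r = 0.101 m (arbitrary length L) as the Gaussian surface (r < R).
λ_enc = ∫₀^r ρ(r')·2πr' dr' = (2πρ₀/R²)·r^4/4 = 1.493×10^-5 C/m.
By Gauss's law (flux through the curved wall only), E·2πrL = λ_enc L/ε₀.
E = |λ_enc|/(2πε₀r) = (1.493e-5)/(2π·8.85×10^-12·0.101) = 2.66×10^6 N/C.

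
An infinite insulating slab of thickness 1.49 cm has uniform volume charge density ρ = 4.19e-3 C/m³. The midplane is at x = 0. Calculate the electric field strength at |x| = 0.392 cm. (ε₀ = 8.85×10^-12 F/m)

E = 1.86e6 N/C

By symmetry E is perpendicular to the slab. A Gaussian pillbox from −0.392 cm to +0.392 cm (face area A) lies entirely within the slab.
Q_enc = ρ·(2x)·A and flux = 2EA, so 2EA = 2ρxA/ε₀ ⇒ E = |ρ|x/ε₀.
E = (4.19×10^-3)(0.00392)/(8.85×10^-12) = 1.86×10^6 N/C.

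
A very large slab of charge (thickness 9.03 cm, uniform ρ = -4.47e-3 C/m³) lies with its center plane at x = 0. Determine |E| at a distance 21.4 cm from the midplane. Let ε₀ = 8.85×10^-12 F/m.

The point |x| = 21.4 cm lies outside the slab (half-thickness 0.04515 m). A symmetric pillbox spanning the full slab encloses Q_enc = ρ·d·A.
Flux = 2EA ⇒ E = |ρ|d/(2ε₀), independent of distance outside.
E = (4.47e-3)(0.0903)/(2·8.85×10^-12) = 2.28×10^7 N/C.

|E| ≈ 2.28×10^7 N/C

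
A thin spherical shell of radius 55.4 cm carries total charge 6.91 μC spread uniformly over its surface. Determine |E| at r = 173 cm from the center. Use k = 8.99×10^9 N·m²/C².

Take a concentric spherical Gaussian surface of radius r = 173 cm (r > 55.4 cm).
The entire shell is enclosed: Q_enc = 6.91e-6 C.
Applying ∮E·dA = Q_enc/ε₀ with Φ = E(4πr²):
E = k|Q_enc|/r² = (8.99×10^9)(6.91×10^-6)/(1.73)² = 2.08×10^4 N/C.

E ≈ 2.08×10^4 N/C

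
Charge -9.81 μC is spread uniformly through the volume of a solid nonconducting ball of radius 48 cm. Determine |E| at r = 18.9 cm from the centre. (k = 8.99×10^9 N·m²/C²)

E = 1.51e5 N/C

Take a concentric spherical Gaussian surface of radius r = 18.9 cm (r < R).
Only the charge within r is enclosed: Q_enc = Q·(r/R)³ = (-9.81 μC)·(18.9 cm/48 cm)³ = -5.989×10^-7 C.
Since E is radial and uniform over the Gaussian sphere, Φ = E·4πr² = Q_enc/ε₀.
E = k|Q_enc|/r² = (8.99×10^9)(5.989×10^-7)/(0.189)² = 1.51e5 N/C.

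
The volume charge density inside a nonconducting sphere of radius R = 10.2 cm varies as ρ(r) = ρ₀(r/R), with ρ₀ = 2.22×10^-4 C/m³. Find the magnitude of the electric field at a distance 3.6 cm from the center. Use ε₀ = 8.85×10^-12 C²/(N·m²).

E ≈ 7.97×10^4 N/C

Symmetry ⇒ E = E(r) r̂. Gaussian sphere of radius r = 3.6 cm (r < R).
Integrate the density: Q_enc = 4π ∫₀^r ρ₀(r'/R)^1 r'² dr' = 4πρ₀ r^4/(4·R) = 1.148×10^-8 C.
Gauss's law: E·4πr² = Q_enc/ε₀.
E = |Q_enc|/(4πε₀r²) = (1.148e-8)/(4π·8.85×10^-12·(0.036)²) = 7.97×10^4 N/C.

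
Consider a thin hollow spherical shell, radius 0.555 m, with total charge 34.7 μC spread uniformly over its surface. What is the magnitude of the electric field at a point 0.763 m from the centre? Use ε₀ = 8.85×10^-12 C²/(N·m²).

|E| ≈ 5.36×10^5 V/m

By spherical symmetry E is radial; choose a Gaussian sphere of radius r = 0.763 m (r > 0.555 m).
The entire shell is enclosed: Q_enc = 3.47e-5 C.
Since E is radial and uniform over the Gaussian sphere, Φ = E·4πr² = Q_enc/ε₀.
E = |Q_enc|/(4πε₀r²) = (3.47×10^-5)/(4π·8.85×10^-12·(0.763)²) = 5.36×10^5 N/C.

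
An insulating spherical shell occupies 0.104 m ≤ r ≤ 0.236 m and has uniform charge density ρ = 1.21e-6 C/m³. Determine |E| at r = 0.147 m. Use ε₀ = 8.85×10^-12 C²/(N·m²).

Symmetry ⇒ E = E(r) r̂. Gaussian sphere of radius r = 0.147 m (within the shell material, 0.104 m < r < 0.236 m).
Only the shell between 0.104 m and r is enclosed: Q_enc = ρ·(4π/3)(r³ − a³) = (1.21e-6)·(4π/3)·((0.147)³ − (0.104)³) = 1.04e-8 C.
By Gauss's law, ∮E·dA = E·4πr² = Q_enc/ε₀.
E = |Q_enc|/(4πε₀r²) = (1.04×10^-8)/(4π·8.85×10^-12·(0.147)²) = 4.33×10^3 N/C.

4.33×10^3 V/m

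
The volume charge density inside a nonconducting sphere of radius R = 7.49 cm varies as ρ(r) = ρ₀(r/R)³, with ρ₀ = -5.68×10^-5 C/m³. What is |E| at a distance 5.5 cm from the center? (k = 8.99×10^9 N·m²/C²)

|E| = 2.33×10^4 N/C

Symmetry ⇒ E = E(r) r̂. Gaussian sphere of radius r = 5.5 cm (r < R).
Q_enc = ∫₀^r ρ(r')·4πr'² dr' = (4πρ₀/R³) ∫₀^r r'^5 dr' = 4πρ₀ r^6/(6·R³) = -7.837×10^-9 C.
Applying ∮E·dA = Q_enc/ε₀ with Φ = E(4πr²):
E = k|Q_enc|/r² = (8.99×10^9)(7.837×10^-9)/(0.055)² = 2.33×10^4 N/C.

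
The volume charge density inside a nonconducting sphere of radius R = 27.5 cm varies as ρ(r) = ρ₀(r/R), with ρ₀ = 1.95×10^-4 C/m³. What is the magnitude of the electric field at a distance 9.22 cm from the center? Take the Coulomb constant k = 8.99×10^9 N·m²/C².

Use a concentric Gaussian sphere at r = 9.22 cm (r < R).
Q_enc = ∫₀^r ρ(r')·4πr'² dr' = (4πρ₀/R) ∫₀^r r'^3 dr' = 4πρ₀ r^4/(4·R) = 1.61×10^-7 C.
Since E is radial and uniform over the Gaussian sphere, Φ = E·4πr² = Q_enc/ε₀.
E = k|Q_enc|/r² = (8.99×10^9)(1.61e-7)/(0.0922)² = 1.70×10^5 N/C.

E ≈ 1.70e5 V/m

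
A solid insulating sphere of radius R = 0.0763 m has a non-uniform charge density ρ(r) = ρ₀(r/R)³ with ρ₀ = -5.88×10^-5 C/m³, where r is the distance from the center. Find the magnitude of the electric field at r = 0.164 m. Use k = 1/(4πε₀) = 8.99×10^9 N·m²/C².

Symmetry ⇒ E = E(r) r̂. Gaussian sphere of radius r = 0.164 m (r > R, all charge enclosed).
Q_enc = 4π ∫₀^R ρ₀(r'/R)^3 r'² dr' = 4πρ₀R³/6 = -5.47×10^-8 C.
Applying ∮E·dA = Q_enc/ε₀ with Φ = E(4πr²):
E = k|Q_enc|/r² = (8.99×10^9)(5.47×10^-8)/(0.164)² = 1.83e4 N/C.

E = 1.83×10^4 V/m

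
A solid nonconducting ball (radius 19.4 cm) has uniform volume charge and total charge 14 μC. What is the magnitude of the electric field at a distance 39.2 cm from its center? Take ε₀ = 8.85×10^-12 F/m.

|E| = 8.19e5 N/C

Use a concentric Gaussian sphere at r = 39.2 cm (r > R, so the entire charge is enclosed).
Q_enc = 14 μC = 1.40×10^-5 C.
Since E is radial and uniform over the Gaussian sphere, Φ = E·4πr² = Q_enc/ε₀.
E = |Q_enc|/(4πε₀r²) = (1.40×10^-5)/(4π·8.85×10^-12·(0.392)²) = 8.19×10^5 N/C.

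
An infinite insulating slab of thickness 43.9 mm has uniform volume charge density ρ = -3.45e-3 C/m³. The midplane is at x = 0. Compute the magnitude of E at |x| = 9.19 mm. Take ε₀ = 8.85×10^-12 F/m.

E ≈ 3.58e6 N/C

By symmetry E is perpendicular to the slab. A Gaussian pillbox from −9.19 mm to +9.19 mm (face area A) lies entirely within the slab.
Q_enc = ρ·(2x)·A and flux = 2EA, so 2EA = 2ρxA/ε₀ ⇒ E = |ρ|x/ε₀.
E = (3.45×10^-3)(0.00919)/(8.85×10^-12) = 3.58×10^6 N/C.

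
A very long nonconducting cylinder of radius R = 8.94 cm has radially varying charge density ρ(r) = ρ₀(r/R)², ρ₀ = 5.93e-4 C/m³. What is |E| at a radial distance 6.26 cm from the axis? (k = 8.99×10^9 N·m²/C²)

Coaxial Gaussian cylinder, radius r = 6.26 cm, length L (r < R).
Integrating ρ over the cross-section to radius r: λ_enc = (2πρ₀/R²) ∫₀^r r'^3 dr' = 2πρ₀ r^4/(4·R²) = 1.79×10^-6 C/m.
Since E is radial and uniform over the curved surface, Φ = E·2πrL = Q_enc/ε₀ = λ_enc L/ε₀.
E = 2k|λ_enc|/r = 2(8.99×10^9)(1.79×10^-6)/(0.0626) = 5.14×10^5 N/C.

5.14×10^5 V/m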